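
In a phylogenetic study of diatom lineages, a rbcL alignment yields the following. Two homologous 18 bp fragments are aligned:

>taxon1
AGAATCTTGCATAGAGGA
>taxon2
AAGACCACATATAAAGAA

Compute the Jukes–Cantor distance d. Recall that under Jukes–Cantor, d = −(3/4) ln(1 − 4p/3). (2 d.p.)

The sequences differ at 9 of 18 sites (2, 3, 5, 7, 8, 9, 10, 14, 17), so p = 9/18 = 0.5.
d = −(3/4) ln(1 − 4p/3) = −0.75 ln(1 − 0.666667) = −0.75 ln(0.333333)
  = −0.75 × (-1.098613) = 0.823960 substitutions/site.

0.82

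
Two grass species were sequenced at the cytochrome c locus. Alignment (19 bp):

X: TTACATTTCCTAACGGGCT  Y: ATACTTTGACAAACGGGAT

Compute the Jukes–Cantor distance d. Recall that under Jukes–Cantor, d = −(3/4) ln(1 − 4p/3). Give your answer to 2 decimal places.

0.41

The sequences differ at 6 of 19 sites (1, 5, 8, 9, 11, 18), so p = 6/19 ≈ 0.315789.
d = −(3/4) ln(1 − 4p/3) = −0.75 ln(1 − 0.421052) = −0.75 ln(0.578948)
  = −0.75 × (-0.546543) = 0.409907 substitutions/site.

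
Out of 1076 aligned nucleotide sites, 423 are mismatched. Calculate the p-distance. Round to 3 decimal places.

0.393

p = 423/1076 = 0.393122… ≈ 0.393 (to 3 d.p.).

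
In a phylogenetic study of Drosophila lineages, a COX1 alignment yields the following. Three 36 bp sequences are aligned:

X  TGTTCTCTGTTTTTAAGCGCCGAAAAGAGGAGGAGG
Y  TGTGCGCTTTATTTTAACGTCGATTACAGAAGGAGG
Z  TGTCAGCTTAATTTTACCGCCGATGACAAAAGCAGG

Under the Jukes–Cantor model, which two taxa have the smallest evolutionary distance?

Y and Z

X–Y: 11/36 differ, p = 0.306, d = 0.392.
X–Z: 14/36 differ, p = 0.389, d = 0.548.
Y–Z: 8/36 differ, p = 0.222, d = 0.264.
The smallest distance is between Y and Z.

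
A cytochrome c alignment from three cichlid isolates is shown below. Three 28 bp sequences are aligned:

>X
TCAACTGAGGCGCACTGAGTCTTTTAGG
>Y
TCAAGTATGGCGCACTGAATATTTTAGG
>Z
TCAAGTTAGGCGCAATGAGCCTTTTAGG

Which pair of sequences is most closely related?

X and Z

X–Y: 5/28 differ, p = 0.179, d = 0.204.
X–Z: 4/28 differ, p = 0.143, d = 0.158.
Y–Z: 6/28 differ, p = 0.214, d = 0.252.
The smallest distance is between X and Z.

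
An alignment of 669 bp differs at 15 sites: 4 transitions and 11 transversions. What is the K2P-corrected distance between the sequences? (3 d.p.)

P = 4/669 ≈ 0.005979 and Q = 11/669 ≈ 0.016442.
Under the Kimura two-parameter model, d = −½ ln(1 − 2P − Q) − ¼ ln(1 − 2Q).
1 − 2P − Q = 0.9716, giving −½ ln(0.9716) = 0.014406.
1 − 2Q = 0.967116, giving −¼ ln(0.967116) = 0.008359.
d = 0.014406 + 0.008359 = 0.022765.

0.023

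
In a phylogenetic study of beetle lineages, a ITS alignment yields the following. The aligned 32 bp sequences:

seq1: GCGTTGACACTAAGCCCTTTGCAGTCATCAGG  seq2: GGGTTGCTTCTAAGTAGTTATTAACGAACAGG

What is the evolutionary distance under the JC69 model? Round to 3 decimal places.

The sequences differ at 14 of 32 sites, so p = 14/32 = 0.4375.
d = −(3/4) ln(1 − 4p/3) = −0.75 ln(1 − 0.583333) = −0.75 ln(0.416667)
  = −0.75 × (-0.875468) = 0.656601 substitutions/site.

0.657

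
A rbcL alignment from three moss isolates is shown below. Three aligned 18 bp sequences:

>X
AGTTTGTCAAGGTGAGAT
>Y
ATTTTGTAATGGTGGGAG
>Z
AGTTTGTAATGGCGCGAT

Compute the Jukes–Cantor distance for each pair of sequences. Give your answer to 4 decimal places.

X–Y: 5/18 sites differ → p ≈ 0.277778, d = −0.75 ln(1 − 0.370371) = 0.346968 ≈ 0.3470.
X–Z: 4/18 sites differ → p ≈ 0.222222, d = −0.75 ln(1 − 0.296296) = 0.263548 ≈ 0.2635.
Y–Z: 4/18 sites differ → p ≈ 0.222222, d = −0.75 ln(1 − 0.296296) = 0.263548 ≈ 0.2635.

d(X,Y) = 0.3470, d(X,Z) = 0.2635, d(Y,Z) = 0.2635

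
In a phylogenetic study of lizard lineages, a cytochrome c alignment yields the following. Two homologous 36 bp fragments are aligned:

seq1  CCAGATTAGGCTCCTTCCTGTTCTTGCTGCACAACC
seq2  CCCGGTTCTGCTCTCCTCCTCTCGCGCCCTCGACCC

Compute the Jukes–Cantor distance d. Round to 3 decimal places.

0.912

The sequences differ at 19 of 36 sites, so p = 19/36 ≈ 0.527778.
d = −(3/4) ln(1 − 4p/3) = −0.75 ln(1 − 0.703704) = −0.75 ln(0.296296)
  = −0.75 × (-1.216396) = 0.912297 substitutions/site.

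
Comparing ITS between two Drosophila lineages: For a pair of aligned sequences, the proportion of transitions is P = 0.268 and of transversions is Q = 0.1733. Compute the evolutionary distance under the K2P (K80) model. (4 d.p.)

0.7241

Under the Kimura two-parameter model, d = −½ ln(1 − 2P − Q) − ¼ ln(1 − 2Q).
1 − 2P − Q = 0.2907, giving −½ ln(0.2907) = 0.617732.
1 − 2Q = 0.6534, giving −¼ ln(0.6534) = 0.106391.
d = 0.617732 + 0.106391 = 0.724123.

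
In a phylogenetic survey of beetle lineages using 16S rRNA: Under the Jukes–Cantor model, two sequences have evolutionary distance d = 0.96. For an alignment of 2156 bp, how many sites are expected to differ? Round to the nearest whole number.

1167

Invert JC69: p = (3/4)(1 − e^(−4d/3)) = 0.75 × (1 − e^(-1.28)) = 0.75 × (1 − 0.278037) = 0.541472.
Expected differing sites = pL ≈ 0.541472 × 2156 = 1167.413632 ≈ 1167.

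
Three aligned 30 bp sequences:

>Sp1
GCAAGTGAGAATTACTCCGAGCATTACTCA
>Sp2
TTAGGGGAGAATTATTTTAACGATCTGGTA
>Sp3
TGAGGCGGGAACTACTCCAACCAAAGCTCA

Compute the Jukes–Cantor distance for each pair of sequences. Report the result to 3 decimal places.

d(Sp1,Sp2) = 0.824, d(Sp1,Sp3) = 0.503, d(Sp2,Sp3) = 0.730

Sp1–Sp2: 15/30 sites differ → p = 0.5, d = −0.75 ln(1 − 0.666667) = 0.823960 ≈ 0.824.
Sp1–Sp3: 11/30 sites differ → p ≈ 0.366667, d = −0.75 ln(1 − 0.488889) = 0.503376 ≈ 0.503.
Sp2–Sp3: 14/30 sites differ → p ≈ 0.466667, d = −0.75 ln(1 − 0.622223) = 0.730088 ≈ 0.730.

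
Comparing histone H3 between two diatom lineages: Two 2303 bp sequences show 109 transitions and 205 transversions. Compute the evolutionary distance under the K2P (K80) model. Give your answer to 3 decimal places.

0.150

P = 109/2303 ≈ 0.04733 and Q = 205/2303 ≈ 0.089014.
Under the Kimura two-parameter model, d = −½ ln(1 − 2P − Q) − ¼ ln(1 − 2Q).
1 − 2P − Q = 0.816326, giving −½ ln(0.816326) = 0.101471.
1 − 2Q = 0.821972, giving −¼ ln(0.821972) = 0.049012.
d = 0.101471 + 0.049012 = 0.150483.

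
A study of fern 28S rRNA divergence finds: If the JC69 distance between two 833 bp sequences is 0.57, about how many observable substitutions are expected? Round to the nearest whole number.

Invert JC69: p = (3/4)(1 − e^(−4d/3)) = 0.75 × (1 − e^(-0.76)) = 0.75 × (1 − 0.467666) = 0.399251.
Expected differing sites = pL ≈ 0.399251 × 833 = 332.576083 ≈ 333.

333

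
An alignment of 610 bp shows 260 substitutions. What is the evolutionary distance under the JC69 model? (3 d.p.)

0.630

p = 260/610 ≈ 0.42623.
d = −(3/4) ln(1 − 4p/3) = −0.75 ln(1 − 0.568307) = −0.75 ln(0.431693)
  = −0.75 × (-0.840041) = 0.630031 substitutions/site.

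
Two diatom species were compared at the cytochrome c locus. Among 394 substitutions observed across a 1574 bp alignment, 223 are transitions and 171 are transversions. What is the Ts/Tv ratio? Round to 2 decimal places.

1.30

R = 223/171 = 1.304093… ≈ 1.30 (to 2 d.p.).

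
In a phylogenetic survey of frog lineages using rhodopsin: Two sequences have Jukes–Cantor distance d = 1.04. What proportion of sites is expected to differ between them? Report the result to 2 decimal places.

0.56

p = (3/4)(1 − e^(−4d/3)) = 0.75 × (1 − e^(-1.386667)) = 0.75 × (1 − 0.249907) = 0.562570.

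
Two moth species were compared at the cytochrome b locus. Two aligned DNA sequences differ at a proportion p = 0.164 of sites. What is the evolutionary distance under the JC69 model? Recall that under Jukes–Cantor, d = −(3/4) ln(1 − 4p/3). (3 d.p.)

0.185

d = −(3/4) ln(1 − 4p/3) = −0.75 ln(1 − 0.218667) = −0.75 ln(0.781333)
  = −0.75 × (-0.246754) = 0.185066 substitutions/site.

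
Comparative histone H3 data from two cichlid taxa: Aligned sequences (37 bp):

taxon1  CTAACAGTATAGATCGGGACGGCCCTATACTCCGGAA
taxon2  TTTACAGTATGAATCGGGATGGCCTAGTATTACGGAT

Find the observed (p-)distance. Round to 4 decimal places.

0.2973

The sequences differ at 11 of 37 positions.
p = 11/37 = 0.297297… ≈ 0.2973 (to 4 d.p.).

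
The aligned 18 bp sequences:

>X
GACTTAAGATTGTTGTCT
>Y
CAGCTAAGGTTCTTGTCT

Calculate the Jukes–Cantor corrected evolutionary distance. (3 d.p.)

0.347

The sequences differ at 5 of 18 sites (1, 3, 4, 9, 12), so p = 5/18 ≈ 0.277778.
d = −(3/4) ln(1 − 4p/3) = −0.75 ln(1 − 0.370371) = −0.75 ln(0.629629)
  = −0.75 × (-0.462625) = 0.346969 substitutions/site.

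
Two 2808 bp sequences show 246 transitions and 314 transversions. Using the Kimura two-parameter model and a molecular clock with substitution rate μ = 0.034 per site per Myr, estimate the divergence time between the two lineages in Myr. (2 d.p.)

3.42

P = 246/2808 ≈ 0.087607 and Q = 314/2808 ≈ 0.111823.
Under the Kimura two-parameter model, d = −½ ln(1 − 2P − Q) − ¼ ln(1 − 2Q).
1 − 2P − Q = 0.712963, giving −½ ln(0.712963) = 0.169163.
1 − 2Q = 0.776354, giving −¼ ln(0.776354) = 0.063287.
d = 0.169163 + 0.063287 = 0.232450.
Under a molecular clock d = 2μt, so t = d/(2μ) = 0.232450 / (2 × 0.034) = 3.42 Myr.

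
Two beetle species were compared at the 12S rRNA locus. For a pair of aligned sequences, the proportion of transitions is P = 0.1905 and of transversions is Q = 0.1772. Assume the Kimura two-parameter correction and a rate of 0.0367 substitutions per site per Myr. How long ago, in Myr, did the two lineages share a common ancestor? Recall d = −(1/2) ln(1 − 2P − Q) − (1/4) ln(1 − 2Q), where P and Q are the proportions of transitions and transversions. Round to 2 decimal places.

7.06

Under the Kimura two-parameter model, d = −½ ln(1 − 2P − Q) − ¼ ln(1 − 2Q).
1 − 2P − Q = 0.4418, giving −½ ln(0.4418) = 0.408449.
1 − 2Q = 0.6456, giving −¼ ln(0.6456) = 0.109394.
d = 0.408449 + 0.109394 = 0.517843.
Under a molecular clock d = 2μt, so t = d/(2μ) = 0.517843 / (2 × 0.0367) = 7.06 Myr.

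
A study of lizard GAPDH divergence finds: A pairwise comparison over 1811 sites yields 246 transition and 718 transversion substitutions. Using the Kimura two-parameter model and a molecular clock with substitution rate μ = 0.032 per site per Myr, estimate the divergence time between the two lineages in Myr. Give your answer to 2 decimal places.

P = 246/1811 ≈ 0.135837 and Q = 718/1811 ≈ 0.396466.
Under the Kimura two-parameter model, d = −½ ln(1 − 2P − Q) − ¼ ln(1 − 2Q).
1 − 2P − Q = 0.33186, giving −½ ln(0.33186) = 0.551521.
1 − 2Q = 0.207068, giving −¼ ln(0.207068) = 0.393677.
d = 0.551521 + 0.393677 = 0.945198.
Under a molecular clock d = 2μt, so t = d/(2μ) = 0.945198 / (2 × 0.032) = 14.77 Myr.

14.77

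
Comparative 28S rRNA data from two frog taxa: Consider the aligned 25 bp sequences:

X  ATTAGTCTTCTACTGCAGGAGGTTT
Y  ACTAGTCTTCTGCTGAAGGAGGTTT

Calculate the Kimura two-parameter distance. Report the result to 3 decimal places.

0.132

Of 25 sites, 2 differences are transitions and 1 are transversions, so P = 2/25 = 0.08 and Q = 1/25 = 0.04.
Under the Kimura two-parameter model, d = −½ ln(1 − 2P − Q) − ¼ ln(1 − 2Q).
1 − 2P − Q = 0.8, giving −½ ln(0.8) = 0.111572.
1 − 2Q = 0.92, giving −¼ ln(0.92) = 0.020845.
d = 0.111572 + 0.020845 = 0.132417.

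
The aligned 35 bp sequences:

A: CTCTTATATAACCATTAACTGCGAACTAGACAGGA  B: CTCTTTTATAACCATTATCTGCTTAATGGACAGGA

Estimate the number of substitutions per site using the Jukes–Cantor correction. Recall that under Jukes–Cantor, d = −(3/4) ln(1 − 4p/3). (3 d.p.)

The sequences differ at 6 of 35 sites (6, 18, 23, 24, 26, 28), so p = 6/35 ≈ 0.171429.
d = −(3/4) ln(1 − 4p/3) = −0.75 ln(1 − 0.228572) = −0.75 ln(0.771428)
  = −0.75 × (-0.259512) = 0.194634 substitutions/site.

0.195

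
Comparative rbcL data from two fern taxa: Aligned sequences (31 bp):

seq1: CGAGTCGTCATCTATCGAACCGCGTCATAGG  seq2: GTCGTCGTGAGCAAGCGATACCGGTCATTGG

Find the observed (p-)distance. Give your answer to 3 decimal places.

The sequences differ at 12 of 31 positions.
p = 12/31 = 0.387096… ≈ 0.387 (to 3 d.p.).

0.387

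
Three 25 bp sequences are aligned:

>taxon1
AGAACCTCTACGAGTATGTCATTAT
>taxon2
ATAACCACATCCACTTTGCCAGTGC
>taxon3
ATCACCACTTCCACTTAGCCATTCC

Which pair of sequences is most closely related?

taxon2 and taxon3

taxon1–taxon2: 11/25 differ, p = 0.440, d = 0.663.
taxon1–taxon3: 11/25 differ, p = 0.440, d = 0.663.
taxon2–taxon3: 5/25 differ, p = 0.200, d = 0.233.
The smallest distance is between taxon2 and taxon3.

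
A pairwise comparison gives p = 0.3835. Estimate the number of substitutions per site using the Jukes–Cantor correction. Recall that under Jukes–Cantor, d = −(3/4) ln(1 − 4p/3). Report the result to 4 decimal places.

d = −(3/4) ln(1 − 4p/3) = −0.75 ln(1 − 0.511333) = −0.75 ln(0.488667)
  = −0.75 × (-0.716074) = 0.537056 substitutions/site.

0.5371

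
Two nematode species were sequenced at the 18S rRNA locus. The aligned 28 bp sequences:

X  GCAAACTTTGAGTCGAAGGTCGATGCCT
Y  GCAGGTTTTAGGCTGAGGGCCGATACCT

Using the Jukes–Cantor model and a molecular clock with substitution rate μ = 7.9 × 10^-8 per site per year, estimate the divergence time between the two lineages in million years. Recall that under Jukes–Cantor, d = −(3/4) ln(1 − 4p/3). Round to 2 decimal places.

The sequences differ at 10 of 28 sites (4, 5, 6, 10, 11, 13, 14, 17, 20, 25), so p = 10/28 ≈ 0.357143.
d = −(3/4) ln(1 − 4p/3) = −0.75 ln(1 − 0.476191) = −0.75 ln(0.523809)
  = −0.75 × (-0.646628) = 0.484971 substitutions/site.
Under a molecular clock d = 2μt, so t = d/(2μ) = 0.484971 / (2 × 7.9 × 10^-8) = 3.07 million years.

3.07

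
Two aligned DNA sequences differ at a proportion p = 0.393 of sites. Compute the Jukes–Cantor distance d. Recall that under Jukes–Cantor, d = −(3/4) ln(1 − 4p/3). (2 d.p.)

d = −(3/4) ln(1 − 4p/3) = −0.75 ln(1 − 0.524) = −0.75 ln(0.476)
  = −0.75 × (-0.742337) = 0.556753 substitutions/site.

0.56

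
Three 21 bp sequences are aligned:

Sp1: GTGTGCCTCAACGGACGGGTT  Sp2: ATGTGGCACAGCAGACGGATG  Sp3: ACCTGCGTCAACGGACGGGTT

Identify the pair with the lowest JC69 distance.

Sp1 and Sp3

Sp1–Sp2: 7/21 differ, p = 0.333, d = 0.441.
Sp1–Sp3: 4/21 differ, p = 0.190, d = 0.220.
Sp2–Sp3: 9/21 differ, p = 0.429, d = 0.635.
The smallest distance is between Sp1 and Sp3.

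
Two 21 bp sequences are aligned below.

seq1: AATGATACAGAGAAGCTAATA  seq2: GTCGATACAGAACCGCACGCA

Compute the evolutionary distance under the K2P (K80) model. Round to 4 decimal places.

Of 21 sites, 5 differences are transitions and 5 are transversions, so P = 5/21 ≈ 0.238095 and Q = 5/21 ≈ 0.238095.
Under the Kimura two-parameter model, d = −½ ln(1 − 2P − Q) − ¼ ln(1 − 2Q).
1 − 2P − Q = 0.285715, giving −½ ln(0.285715) = 0.626380.
1 − 2Q = 0.52381, giving −¼ ln(0.52381) = 0.161657.
d = 0.626380 + 0.161657 = 0.788037.

0.7880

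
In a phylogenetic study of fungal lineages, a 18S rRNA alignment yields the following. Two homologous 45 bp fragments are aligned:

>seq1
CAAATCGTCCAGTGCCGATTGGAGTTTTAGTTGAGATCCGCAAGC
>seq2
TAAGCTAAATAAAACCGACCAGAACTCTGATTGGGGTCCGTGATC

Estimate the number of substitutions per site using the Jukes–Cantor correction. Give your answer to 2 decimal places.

0.93

The sequences differ at 24 of 45 sites, so p = 24/45 ≈ 0.533333.
d = −(3/4) ln(1 − 4p/3) = −0.75 ln(1 − 0.711111) = −0.75 ln(0.288889)
  = −0.75 × (-1.241713) = 0.931285 substitutions/site.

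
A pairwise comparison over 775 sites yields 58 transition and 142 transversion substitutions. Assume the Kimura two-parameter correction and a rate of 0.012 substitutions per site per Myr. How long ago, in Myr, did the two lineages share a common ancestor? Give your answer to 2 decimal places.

P = 58/775 ≈ 0.074839 and Q = 142/775 ≈ 0.183226.
Under the Kimura two-parameter model, d = −½ ln(1 − 2P − Q) − ¼ ln(1 − 2Q).
1 − 2P − Q = 0.667096, giving −½ ln(0.667096) = 0.202411.
1 − 2Q = 0.633548, giving −¼ ln(0.633548) = 0.114105.
d = 0.202411 + 0.114105 = 0.316516.
Under a molecular clock d = 2μt, so t = d/(2μ) = 0.316516 / (2 × 0.012) = 13.19 Myr.

13.19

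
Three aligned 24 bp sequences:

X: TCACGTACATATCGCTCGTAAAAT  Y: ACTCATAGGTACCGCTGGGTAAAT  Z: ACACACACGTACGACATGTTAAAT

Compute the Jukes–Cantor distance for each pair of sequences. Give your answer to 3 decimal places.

d(X,Y) = 0.520, d(X,Z) = 0.608, d(Y,Z) = 0.441

X–Y: 9/24 sites differ → p = 0.375, d = −0.75 ln(1 − 0.5) = 0.519860 ≈ 0.520.
X–Z: 10/24 sites differ → p ≈ 0.416667, d = −0.75 ln(1 − 0.555556) = 0.608198 ≈ 0.608.
Y–Z: 8/24 sites differ → p ≈ 0.333333, d = −0.75 ln(1 − 0.444444) = 0.440839 ≈ 0.441.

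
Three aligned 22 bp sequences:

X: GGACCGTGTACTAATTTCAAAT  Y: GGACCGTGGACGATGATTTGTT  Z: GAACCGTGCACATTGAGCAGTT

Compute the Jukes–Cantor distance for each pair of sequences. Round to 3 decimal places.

X–Y: 9/22 sites differ → p ≈ 0.409091, d = −0.75 ln(1 − 0.545455) = 0.591344 ≈ 0.591.
X–Z: 10/22 sites differ → p ≈ 0.454545, d = −0.75 ln(1 − 0.60606) = 0.698667 ≈ 0.699.
Y–Z: 7/22 sites differ → p ≈ 0.318182, d = −0.75 ln(1 − 0.424243) = 0.414052 ≈ 0.414.

d(X,Y) = 0.591, d(X,Z) = 0.699, d(Y,Z) = 0.414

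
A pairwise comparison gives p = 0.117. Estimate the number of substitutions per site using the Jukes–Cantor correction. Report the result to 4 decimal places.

d = −(3/4) ln(1 − 4p/3) = −0.75 ln(1 − 0.156) = −0.75 ln(0.844)
  = −0.75 × (-0.169603) = 0.127202 substitutions/site.

0.1272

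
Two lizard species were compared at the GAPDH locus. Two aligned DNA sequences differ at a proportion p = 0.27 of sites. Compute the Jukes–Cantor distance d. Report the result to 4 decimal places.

0.3347

d = −(3/4) ln(1 − 4p/3) = −0.75 ln(1 − 0.36) = −0.75 ln(0.64)
  = −0.75 × (-0.446287) = 0.334715 substitutions/site.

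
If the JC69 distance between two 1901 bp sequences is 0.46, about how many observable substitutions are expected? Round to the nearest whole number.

Invert JC69: p = (3/4)(1 − e^(−4d/3)) = 0.75 × (1 − e^(-0.613333)) = 0.75 × (1 − 0.541543) = 0.343843.
Expected differing sites = pL ≈ 0.343843 × 1901 = 653.645543 ≈ 654.

654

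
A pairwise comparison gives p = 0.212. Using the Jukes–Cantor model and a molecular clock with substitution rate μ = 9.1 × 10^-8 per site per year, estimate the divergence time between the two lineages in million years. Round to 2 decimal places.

1.37

d = −(3/4) ln(1 − 4p/3) = −0.75 ln(1 − 0.282667) = −0.75 ln(0.717333)
  = −0.75 × (-0.332215) = 0.249161 substitutions/site.
Under a molecular clock d = 2μt, so t = d/(2μ) = 0.249161 / (2 × 9.1 × 10^-8) = 1.37 million years.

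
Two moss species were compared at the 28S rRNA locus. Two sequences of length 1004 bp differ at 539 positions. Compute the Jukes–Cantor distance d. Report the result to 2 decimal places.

0.94

p = 539/1004 ≈ 0.536853.
d = −(3/4) ln(1 − 4p/3) = −0.75 ln(1 − 0.715804) = −0.75 ln(0.284196)
  = −0.75 × (-1.258091) = 0.943568 substitutions/site.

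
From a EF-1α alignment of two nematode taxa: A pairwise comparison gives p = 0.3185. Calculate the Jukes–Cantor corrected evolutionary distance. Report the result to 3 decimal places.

0.415

d = −(3/4) ln(1 − 4p/3) = −0.75 ln(1 − 0.424667) = −0.75 ln(0.575333)
  = −0.75 × (-0.552806) = 0.414605 substitutions/site.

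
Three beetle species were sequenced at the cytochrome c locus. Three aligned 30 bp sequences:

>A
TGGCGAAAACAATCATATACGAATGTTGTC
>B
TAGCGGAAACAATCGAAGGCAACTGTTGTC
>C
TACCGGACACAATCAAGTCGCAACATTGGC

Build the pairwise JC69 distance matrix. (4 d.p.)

A–B: 8/30 sites differ → p ≈ 0.266667, d = −0.75 ln(1 − 0.355556) = 0.329526 ≈ 0.3295.
A–C: 12/30 sites differ → p = 0.4, d = −0.75 ln(1 − 0.533333) = 0.571605 ≈ 0.5716.
B–C: 12/30 sites differ → p = 0.4, d = −0.75 ln(1 − 0.533333) = 0.571605 ≈ 0.5716.

d(A,B) = 0.3295, d(A,C) = 0.5716, d(B,C) = 0.5716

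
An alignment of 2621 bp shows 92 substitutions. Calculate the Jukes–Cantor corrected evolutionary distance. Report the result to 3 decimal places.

p = 92/2621 ≈ 0.035101.
d = −(3/4) ln(1 − 4p/3) = −0.75 ln(1 − 0.046801) = −0.75 ln(0.953199)
  = −0.75 × (-0.047932) = 0.035949 substitutions/site.

0.036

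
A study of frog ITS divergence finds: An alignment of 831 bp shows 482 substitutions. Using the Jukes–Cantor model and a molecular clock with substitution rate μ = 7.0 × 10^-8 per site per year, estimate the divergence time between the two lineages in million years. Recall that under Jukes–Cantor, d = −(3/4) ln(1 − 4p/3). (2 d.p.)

7.95

p = 482/831 ≈ 0.580024.
d = −(3/4) ln(1 − 4p/3) = −0.75 ln(1 − 0.773365) = −0.75 ln(0.226635)
  = −0.75 × (-1.484414) = 1.113311 substitutions/site.
Under a molecular clock d = 2μt, so t = d/(2μ) = 1.113311 / (2 × 7.0 × 10^-8) = 7.95 million years.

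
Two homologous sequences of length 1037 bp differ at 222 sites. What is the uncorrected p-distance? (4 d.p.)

0.2141

p = 222/1037 = 0.214079… ≈ 0.2141 (to 4 d.p.).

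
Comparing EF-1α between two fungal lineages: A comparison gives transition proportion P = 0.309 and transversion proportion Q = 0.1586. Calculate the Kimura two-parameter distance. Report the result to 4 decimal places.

Under the Kimura two-parameter model, d = −½ ln(1 − 2P − Q) − ¼ ln(1 − 2Q).
1 − 2P − Q = 0.2234, giving −½ ln(0.2234) = 0.749396.
1 − 2Q = 0.6828, giving −¼ ln(0.6828) = 0.095388.
d = 0.749396 + 0.095388 = 0.844784.

0.8448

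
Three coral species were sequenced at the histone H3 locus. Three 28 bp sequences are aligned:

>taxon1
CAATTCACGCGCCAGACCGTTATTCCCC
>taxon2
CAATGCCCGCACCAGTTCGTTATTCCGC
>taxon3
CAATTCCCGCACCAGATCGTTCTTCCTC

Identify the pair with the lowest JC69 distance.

taxon1–taxon2: 6/28 differ, p = 0.214, d = 0.252.
taxon1–taxon3: 5/28 differ, p = 0.179, d = 0.204.
taxon2–taxon3: 4/28 differ, p = 0.143, d = 0.158.
The smallest distance is between taxon2 and taxon3.

taxon2 and taxon3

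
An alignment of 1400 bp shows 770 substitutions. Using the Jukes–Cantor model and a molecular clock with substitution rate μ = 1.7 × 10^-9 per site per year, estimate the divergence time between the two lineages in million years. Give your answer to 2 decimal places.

p = 770/1400 = 0.55.
d = −(3/4) ln(1 − 4p/3) = −0.75 ln(1 − 0.733333) = −0.75 ln(0.266667)
  = −0.75 × (-1.321755) = 0.991316 substitutions/site.
Under a molecular clock d = 2μt, so t = d/(2μ) = 0.991316 / (2 × 1.7 × 10^-9) = 291.56 million years.

291.56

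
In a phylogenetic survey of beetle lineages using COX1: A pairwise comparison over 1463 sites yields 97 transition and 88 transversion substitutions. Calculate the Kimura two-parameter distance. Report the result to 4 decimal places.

0.1391

P = 97/1463 ≈ 0.066302 and Q = 88/1463 ≈ 0.06015.
Under the Kimura two-parameter model, d = −½ ln(1 − 2P − Q) − ¼ ln(1 − 2Q).
1 − 2P − Q = 0.807246, giving −½ ln(0.807246) = 0.107063.
1 − 2Q = 0.8797, giving −¼ ln(0.8797) = 0.032044.
d = 0.107063 + 0.032044 = 0.139107.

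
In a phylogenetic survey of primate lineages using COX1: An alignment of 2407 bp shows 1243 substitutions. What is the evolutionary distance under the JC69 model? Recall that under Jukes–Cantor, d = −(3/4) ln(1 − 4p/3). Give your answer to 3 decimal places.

p = 1243/2407 ≈ 0.51641.
d = −(3/4) ln(1 − 4p/3) = −0.75 ln(1 − 0.688547) = −0.75 ln(0.311453)
  = −0.75 × (-1.166507) = 0.874880 substitutions/site.

0.875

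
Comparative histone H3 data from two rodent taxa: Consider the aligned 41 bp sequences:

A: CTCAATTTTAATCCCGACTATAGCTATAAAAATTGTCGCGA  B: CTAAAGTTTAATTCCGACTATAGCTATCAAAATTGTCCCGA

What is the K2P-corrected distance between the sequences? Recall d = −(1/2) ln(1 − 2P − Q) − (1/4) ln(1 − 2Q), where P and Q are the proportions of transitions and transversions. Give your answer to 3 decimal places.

Of 41 sites, 1 differences are transitions and 4 are transversions, so P = 1/41 ≈ 0.02439 and Q = 4/41 ≈ 0.097561.
Under the Kimura two-parameter model, d = −½ ln(1 − 2P − Q) − ¼ ln(1 − 2Q).
1 − 2P − Q = 0.853659, giving −½ ln(0.853659) = 0.079112.
1 − 2Q = 0.804878, giving −¼ ln(0.804878) = 0.054266.
d = 0.079112 + 0.054266 = 0.133378.

0.133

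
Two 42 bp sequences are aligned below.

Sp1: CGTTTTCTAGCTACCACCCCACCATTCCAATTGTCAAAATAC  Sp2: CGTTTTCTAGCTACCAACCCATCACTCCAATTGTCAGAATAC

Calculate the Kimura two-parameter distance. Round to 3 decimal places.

Of 42 sites, 3 differences are transitions and 1 are transversions, so P = 3/42 ≈ 0.071429 and Q = 1/42 ≈ 0.02381.
Under the Kimura two-parameter model, d = −½ ln(1 − 2P − Q) − ¼ ln(1 − 2Q).
1 − 2P − Q = 0.833332, giving −½ ln(0.833332) = 0.091162.
1 − 2Q = 0.95238, giving −¼ ln(0.95238) = 0.012198.
d = 0.091162 + 0.012198 = 0.103360.

0.103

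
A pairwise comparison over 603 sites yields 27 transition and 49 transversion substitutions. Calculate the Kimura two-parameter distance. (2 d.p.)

0.14

P = 27/603 ≈ 0.044776 and Q = 49/603 ≈ 0.08126.
Under the Kimura two-parameter model, d = −½ ln(1 − 2P − Q) − ¼ ln(1 − 2Q).
1 − 2P − Q = 0.829188, giving −½ ln(0.829188) = 0.093654.
1 − 2Q = 0.83748, giving −¼ ln(0.83748) = 0.044339.
d = 0.093654 + 0.044339 = 0.137993.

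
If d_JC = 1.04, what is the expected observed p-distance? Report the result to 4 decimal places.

p = (3/4)(1 − e^(−4d/3)) = 0.75 × (1 − e^(-1.386667)) = 0.75 × (1 − 0.249907) = 0.562570.

0.5626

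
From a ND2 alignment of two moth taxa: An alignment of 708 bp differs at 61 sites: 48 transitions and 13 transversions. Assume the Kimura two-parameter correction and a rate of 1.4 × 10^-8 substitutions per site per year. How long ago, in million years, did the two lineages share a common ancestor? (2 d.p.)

P = 48/708 ≈ 0.067797 and Q = 13/708 ≈ 0.018362.
Under the Kimura two-parameter model, d = −½ ln(1 − 2P − Q) − ¼ ln(1 − 2Q).
1 − 2P − Q = 0.846044, giving −½ ln(0.846044) = 0.083592.
1 − 2Q = 0.963276, giving −¼ ln(0.963276) = 0.009354.
d = 0.083592 + 0.009354 = 0.092946.
Under a molecular clock d = 2μt, so t = d/(2μ) = 0.092946 / (2 × 1.4 × 10^-8) = 3.32 million years.

3.32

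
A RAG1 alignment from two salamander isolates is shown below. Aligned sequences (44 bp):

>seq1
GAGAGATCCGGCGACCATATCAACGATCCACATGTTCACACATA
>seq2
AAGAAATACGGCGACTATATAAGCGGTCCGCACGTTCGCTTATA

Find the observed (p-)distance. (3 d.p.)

The sequences differ at 12 of 44 positions.
p = 12/44 = 0.272727… ≈ 0.273 (to 3 d.p.).

0.273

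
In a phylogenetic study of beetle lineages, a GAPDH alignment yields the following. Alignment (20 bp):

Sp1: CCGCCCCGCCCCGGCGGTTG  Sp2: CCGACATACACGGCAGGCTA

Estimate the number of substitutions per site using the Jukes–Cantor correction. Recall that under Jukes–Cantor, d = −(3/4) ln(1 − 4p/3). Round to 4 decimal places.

The sequences differ at 10 of 20 sites (4, 6, 7, 8, 10, 12, 14, 15, 18, 20), so p = 10/20 = 0.5.
d = −(3/4) ln(1 − 4p/3) = −0.75 ln(1 − 0.666667) = −0.75 ln(0.333333)
  = −0.75 × (-1.098613) = 0.823960 substitutions/site.

0.8240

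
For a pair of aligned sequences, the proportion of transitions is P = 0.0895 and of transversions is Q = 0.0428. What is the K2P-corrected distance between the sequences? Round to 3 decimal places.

0.148

Under the Kimura two-parameter model, d = −½ ln(1 − 2P − Q) − ¼ ln(1 − 2Q).
1 − 2P − Q = 0.7782, giving −½ ln(0.7782) = 0.125386.
1 − 2Q = 0.9144, giving −¼ ln(0.9144) = 0.022372.
d = 0.125386 + 0.022372 = 0.147758.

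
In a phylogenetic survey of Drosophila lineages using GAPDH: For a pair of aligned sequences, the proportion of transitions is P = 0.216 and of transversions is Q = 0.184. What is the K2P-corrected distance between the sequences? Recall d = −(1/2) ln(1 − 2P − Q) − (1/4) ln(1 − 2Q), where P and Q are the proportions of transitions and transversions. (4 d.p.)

0.5933

Under the Kimura two-parameter model, d = −½ ln(1 − 2P − Q) − ¼ ln(1 − 2Q).
1 − 2P − Q = 0.384, giving −½ ln(0.384) = 0.478556.
1 − 2Q = 0.632, giving −¼ ln(0.632) = 0.114716.
d = 0.478556 + 0.114716 = 0.593272.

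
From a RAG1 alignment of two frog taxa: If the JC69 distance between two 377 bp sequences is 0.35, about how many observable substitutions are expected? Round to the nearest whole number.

Invert JC69: p = (3/4)(1 − e^(−4d/3)) = 0.75 × (1 − e^(-0.466667)) = 0.75 × (1 − 0.627089) = 0.279683.
Expected differing sites = pL ≈ 0.279683 × 377 = 105.440491 ≈ 105.

105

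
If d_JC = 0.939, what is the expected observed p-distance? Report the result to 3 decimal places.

0.536

p = (3/4)(1 − e^(−4d/3)) = 0.75 × (1 − e^(-1.252)) = 0.75 × (1 − 0.285932) = 0.535551.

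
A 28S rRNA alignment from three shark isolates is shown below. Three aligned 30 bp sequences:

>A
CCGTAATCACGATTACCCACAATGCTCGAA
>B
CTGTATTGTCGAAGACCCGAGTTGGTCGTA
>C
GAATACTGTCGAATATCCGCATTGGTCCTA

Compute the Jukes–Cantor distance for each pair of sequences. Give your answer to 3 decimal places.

d(A,B) = 0.572, d(A,C) = 0.647, d(B,C) = 0.383

A–B: 12/30 sites differ → p = 0.4, d = −0.75 ln(1 − 0.533333) = 0.571605 ≈ 0.572.
A–C: 13/30 sites differ → p ≈ 0.433333, d = −0.75 ln(1 − 0.577777) = 0.646666 ≈ 0.647.
B–C: 9/30 sites differ → p = 0.3, d = −0.75 ln(1 − 0.4) = 0.383119 ≈ 0.383.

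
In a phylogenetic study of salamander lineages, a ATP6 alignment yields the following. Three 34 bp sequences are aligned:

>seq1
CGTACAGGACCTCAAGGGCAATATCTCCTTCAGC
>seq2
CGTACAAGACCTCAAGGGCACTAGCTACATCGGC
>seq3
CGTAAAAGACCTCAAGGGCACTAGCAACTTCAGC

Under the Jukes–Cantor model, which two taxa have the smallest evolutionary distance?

seq1–seq2: 6/34 differ, p = 0.176, d = 0.201.
seq1–seq3: 6/34 differ, p = 0.176, d = 0.201.
seq2–seq3: 4/34 differ, p = 0.118, d = 0.128.
The smallest distance is between seq2 and seq3.

seq2 and seq3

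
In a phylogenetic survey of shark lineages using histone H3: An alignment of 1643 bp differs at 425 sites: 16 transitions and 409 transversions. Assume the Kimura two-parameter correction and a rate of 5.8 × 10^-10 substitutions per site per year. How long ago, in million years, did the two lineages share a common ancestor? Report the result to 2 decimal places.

P = 16/1643 ≈ 0.009738 and Q = 409/1643 ≈ 0.248935.
Under the Kimura two-parameter model, d = −½ ln(1 − 2P − Q) − ¼ ln(1 − 2Q).
1 − 2P − Q = 0.731589, giving −½ ln(0.731589) = 0.156268.
1 − 2Q = 0.50213, giving −¼ ln(0.50213) = 0.172224.
d = 0.156268 + 0.172224 = 0.328492.
Under a molecular clock d = 2μt, so t = d/(2μ) = 0.328492 / (2 × 5.8 × 10^-10) = 283.18 million years.

283.18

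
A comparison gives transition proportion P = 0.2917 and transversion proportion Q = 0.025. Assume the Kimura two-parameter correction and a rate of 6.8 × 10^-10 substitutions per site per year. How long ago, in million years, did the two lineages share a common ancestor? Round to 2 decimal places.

354.10

Under the Kimura two-parameter model, d = −½ ln(1 − 2P − Q) − ¼ ln(1 − 2Q).
1 − 2P − Q = 0.3916, giving −½ ln(0.3916) = 0.468757.
1 − 2Q = 0.95, giving −¼ ln(0.95) = 0.012823.
d = 0.468757 + 0.012823 = 0.481580.
Under a molecular clock d = 2μt, so t = d/(2μ) = 0.481580 / (2 × 6.8 × 10^-10) = 354.10 million years.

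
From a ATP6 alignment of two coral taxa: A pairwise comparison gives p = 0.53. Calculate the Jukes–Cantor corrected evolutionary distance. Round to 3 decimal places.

0.920

d = −(3/4) ln(1 − 4p/3) = −0.75 ln(1 − 0.706667) = −0.75 ln(0.293333)
  = −0.75 × (-1.226447) = 0.919835 substitutions/site.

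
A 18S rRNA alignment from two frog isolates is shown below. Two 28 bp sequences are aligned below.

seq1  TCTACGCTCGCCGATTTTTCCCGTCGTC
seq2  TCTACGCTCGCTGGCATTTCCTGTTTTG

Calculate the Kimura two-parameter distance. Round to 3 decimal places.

Of 28 sites, 5 differences are transitions and 3 are transversions, so P = 5/28 ≈ 0.178571 and Q = 3/28 ≈ 0.107143.
Under the Kimura two-parameter model, d = −½ ln(1 − 2P − Q) − ¼ ln(1 − 2Q).
1 − 2P − Q = 0.535715, giving −½ ln(0.535715) = 0.312076.
1 − 2Q = 0.785714, giving −¼ ln(0.785714) = 0.060291.
d = 0.312076 + 0.060291 = 0.372367.

0.372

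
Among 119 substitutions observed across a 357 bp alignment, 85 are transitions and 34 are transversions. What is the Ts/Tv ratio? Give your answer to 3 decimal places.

2.500

R = 85/34 = 2.500.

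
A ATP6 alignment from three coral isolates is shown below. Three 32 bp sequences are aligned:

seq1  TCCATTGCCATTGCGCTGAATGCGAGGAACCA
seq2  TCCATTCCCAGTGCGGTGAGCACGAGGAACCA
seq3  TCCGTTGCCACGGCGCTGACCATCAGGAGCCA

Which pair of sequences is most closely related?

seq1 and seq2

seq1–seq2: 6/32 differ, p = 0.188, d = 0.216.
seq1–seq3: 9/32 differ, p = 0.281, d = 0.353.
seq2–seq3: 9/32 differ, p = 0.281, d = 0.353.
The smallest distance is between seq1 and seq2.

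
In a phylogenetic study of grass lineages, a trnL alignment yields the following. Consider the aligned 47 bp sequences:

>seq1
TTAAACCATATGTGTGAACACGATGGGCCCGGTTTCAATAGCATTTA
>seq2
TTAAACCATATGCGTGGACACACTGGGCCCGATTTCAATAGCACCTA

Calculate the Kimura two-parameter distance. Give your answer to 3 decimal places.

0.173

Of 47 sites, 6 differences are transitions and 1 are transversions, so P = 6/47 ≈ 0.12766 and Q = 1/47 ≈ 0.021277.
Under the Kimura two-parameter model, d = −½ ln(1 − 2P − Q) − ¼ ln(1 − 2Q).
1 − 2P − Q = 0.723403, giving −½ ln(0.723403) = 0.161894.
1 − 2Q = 0.957446, giving −¼ ln(0.957446) = 0.010871.
d = 0.161894 + 0.010871 = 0.172765.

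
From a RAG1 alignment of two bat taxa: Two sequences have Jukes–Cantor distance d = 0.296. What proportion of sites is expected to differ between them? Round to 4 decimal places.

0.2446

p = (3/4)(1 − e^(−4d/3)) = 0.75 × (1 − e^(-0.394667)) = 0.75 × (1 − 0.673904) = 0.244572.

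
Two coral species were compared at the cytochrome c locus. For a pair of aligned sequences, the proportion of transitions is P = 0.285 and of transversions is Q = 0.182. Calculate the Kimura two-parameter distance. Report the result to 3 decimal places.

0.810

Under the Kimura two-parameter model, d = −½ ln(1 − 2P − Q) − ¼ ln(1 − 2Q).
1 − 2P − Q = 0.248, giving −½ ln(0.248) = 0.697163.
1 − 2Q = 0.636, giving −¼ ln(0.636) = 0.113139.
d = 0.697163 + 0.113139 = 0.810302.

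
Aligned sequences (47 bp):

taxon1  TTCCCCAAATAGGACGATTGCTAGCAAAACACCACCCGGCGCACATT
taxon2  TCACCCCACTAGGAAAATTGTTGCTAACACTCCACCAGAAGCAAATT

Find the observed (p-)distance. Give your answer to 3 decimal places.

The sequences differ at 16 of 47 positions.
p = 16/47 = 0.340425… ≈ 0.340 (to 3 d.p.).

0.340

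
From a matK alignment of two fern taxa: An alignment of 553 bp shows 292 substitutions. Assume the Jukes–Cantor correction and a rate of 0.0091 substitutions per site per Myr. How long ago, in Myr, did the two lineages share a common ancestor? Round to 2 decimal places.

50.17

p = 292/553 ≈ 0.528029.
d = −(3/4) ln(1 − 4p/3) = −0.75 ln(1 − 0.704039) = −0.75 ln(0.295961)
  = −0.75 × (-1.217528) = 0.913146 substitutions/site.
Under a molecular clock d = 2μt, so t = d/(2μ) = 0.913146 / (2 × 0.0091) = 50.17 Myr.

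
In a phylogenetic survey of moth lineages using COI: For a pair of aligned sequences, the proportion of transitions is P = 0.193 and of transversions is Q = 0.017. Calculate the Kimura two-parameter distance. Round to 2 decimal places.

Under the Kimura two-parameter model, d = −½ ln(1 − 2P − Q) − ¼ ln(1 − 2Q).
1 − 2P − Q = 0.597, giving −½ ln(0.597) = 0.257919.
1 − 2Q = 0.966, giving −¼ ln(0.966) = 0.008648.
d = 0.257919 + 0.008648 = 0.266567.

0.27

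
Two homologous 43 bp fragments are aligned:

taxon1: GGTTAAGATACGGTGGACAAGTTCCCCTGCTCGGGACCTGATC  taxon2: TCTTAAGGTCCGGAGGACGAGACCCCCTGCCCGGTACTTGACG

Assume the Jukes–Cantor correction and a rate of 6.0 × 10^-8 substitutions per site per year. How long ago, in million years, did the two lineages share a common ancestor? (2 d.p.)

The sequences differ at 13 of 43 sites, so p = 13/43 ≈ 0.302326.
d = −(3/4) ln(1 − 4p/3) = −0.75 ln(1 − 0.403101) = −0.75 ln(0.596899)
  = −0.75 × (-0.516007) = 0.387005 substitutions/site.
Under a molecular clock d = 2μt, so t = d/(2μ) = 0.387005 / (2 × 6.0 × 10^-8) = 3.23 million years.

3.23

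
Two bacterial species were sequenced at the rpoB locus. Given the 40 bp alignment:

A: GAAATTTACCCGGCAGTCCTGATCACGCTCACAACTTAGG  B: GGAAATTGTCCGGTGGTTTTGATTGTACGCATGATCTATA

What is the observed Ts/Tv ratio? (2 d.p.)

Transitions are A↔G and C↔T; transversions are all other mismatches.
Transitions: 16. Transversions: 3.
R = 16/3 = 5.333333… ≈ 5.33 (to 2 d.p.).

5.33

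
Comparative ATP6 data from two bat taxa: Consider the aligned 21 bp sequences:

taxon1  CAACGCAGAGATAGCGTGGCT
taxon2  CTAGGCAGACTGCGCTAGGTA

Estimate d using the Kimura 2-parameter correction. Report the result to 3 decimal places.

0.857

Of 21 sites, 1 differences are transitions and 9 are transversions, so P = 1/21 ≈ 0.047619 and Q = 9/21 ≈ 0.428571.
Under the Kimura two-parameter model, d = −½ ln(1 − 2P − Q) − ¼ ln(1 − 2Q).
1 − 2P − Q = 0.476191, giving −½ ln(0.476191) = 0.370968.
1 − 2Q = 0.142858, giving −¼ ln(0.142858) = 0.486476.
d = 0.370968 + 0.486476 = 0.857444.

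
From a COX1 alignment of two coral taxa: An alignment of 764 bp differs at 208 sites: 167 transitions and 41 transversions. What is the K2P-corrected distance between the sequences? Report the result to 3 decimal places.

0.366

P = 167/764 ≈ 0.218586 and Q = 41/764 ≈ 0.053665.
Under the Kimura two-parameter model, d = −½ ln(1 − 2P − Q) − ¼ ln(1 − 2Q).
1 − 2P − Q = 0.509163, giving −½ ln(0.509163) = 0.337494.
1 − 2Q = 0.89267, giving −¼ ln(0.89267) = 0.028385.
d = 0.337494 + 0.028385 = 0.365879.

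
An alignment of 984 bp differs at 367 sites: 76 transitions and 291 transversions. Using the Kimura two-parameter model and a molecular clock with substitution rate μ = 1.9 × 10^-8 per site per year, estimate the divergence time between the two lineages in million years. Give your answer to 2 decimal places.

13.76

P = 76/984 ≈ 0.077236 and Q = 291/984 ≈ 0.295732.
Under the Kimura two-parameter model, d = −½ ln(1 − 2P − Q) − ¼ ln(1 − 2Q).
1 − 2P − Q = 0.549796, giving −½ ln(0.549796) = 0.299104.
1 − 2Q = 0.408536, giving −¼ ln(0.408536) = 0.223794.
d = 0.299104 + 0.223794 = 0.522898.
Under a molecular clock d = 2μt, so t = d/(2μ) = 0.522898 / (2 × 1.9 × 10^-8) = 13.76 million years.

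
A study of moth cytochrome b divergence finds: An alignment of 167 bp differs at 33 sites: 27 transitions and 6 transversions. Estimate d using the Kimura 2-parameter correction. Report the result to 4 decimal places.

0.2412

P = 27/167 ≈ 0.161677 and Q = 6/167 ≈ 0.035928.
Under the Kimura two-parameter model, d = −½ ln(1 − 2P − Q) − ¼ ln(1 − 2Q).
1 − 2P − Q = 0.640718, giving −½ ln(0.640718) = 0.222583.
1 − 2Q = 0.928144, giving −¼ ln(0.928144) = 0.018642.
d = 0.222583 + 0.018642 = 0.241225.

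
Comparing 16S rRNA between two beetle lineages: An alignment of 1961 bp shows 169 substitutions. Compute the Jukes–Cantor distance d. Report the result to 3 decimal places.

p = 169/1961 ≈ 0.086181.
d = −(3/4) ln(1 − 4p/3) = −0.75 ln(1 − 0.114908) = −0.75 ln(0.885092)
  = −0.75 × (-0.122064) = 0.091548 substitutions/site.

0.092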